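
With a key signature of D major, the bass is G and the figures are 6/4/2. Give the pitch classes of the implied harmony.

G, A, C#, E

A second above G in this key is A.
A fourth above G in this key is C#.
A sixth above G in this key is E.
Together with the bass G, this spells A dominant seventh in third inversion.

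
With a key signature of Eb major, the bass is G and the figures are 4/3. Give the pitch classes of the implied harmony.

The written figures 4/3 are shorthand for 6/4/3: the 6 is implied.
A third above G in this key is Bb.
A fourth above G in this key is C.
A sixth above G in this key is Eb.
Together with the bass G, this spells C minor seventh in second inversion.

G, Bb, C, Eb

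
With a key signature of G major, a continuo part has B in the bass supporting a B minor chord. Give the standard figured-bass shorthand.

no figures

B is the root of B minor, so the chord is in root position.
A triad in root position is figured 5/3, conventionally abbreviated (no figures — root-position triad).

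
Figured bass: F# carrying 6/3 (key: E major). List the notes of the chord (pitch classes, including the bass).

A third above F# in this key is A.
A sixth above F# in this key is D#.
Together with the bass F#, this spells D# diminished in first inversion.

F#, A, D#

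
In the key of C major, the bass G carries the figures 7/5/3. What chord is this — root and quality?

G dominant seventh

The figures 7/5/3 indicate a seventh chord in root position.
In root position the bass is the root, so the root is G.
The chord tones are G, B, D, F, giving G dominant seventh.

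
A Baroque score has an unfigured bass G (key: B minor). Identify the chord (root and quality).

G major

An unfigured bass indicates a triad in root position.
In root position the bass is the root, so the root is G.
The chord tones are G, B, D, giving G major.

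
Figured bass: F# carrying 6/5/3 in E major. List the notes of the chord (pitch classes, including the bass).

F#, A, C#, D#

A third above F# in this key is A.
A fifth above F# in this key is C#.
A sixth above F# in this key is D#.
Together with the bass F#, this spells D# half-diminished seventh in first inversion.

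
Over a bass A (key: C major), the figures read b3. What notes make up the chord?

The written figures b3 are shorthand for 5/3: the 5 is implied.
A third above A in this key is C, lowered to Cb by the flat.
A fifth above A in this key is E.

A, Cb, E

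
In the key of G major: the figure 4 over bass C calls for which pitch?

F#

Counting 3 letter steps above C lands on F; in G major, that letter is F#.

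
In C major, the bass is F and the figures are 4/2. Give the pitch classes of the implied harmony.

F, G, B, D

The written figures 4/2 are shorthand for 6/4/2: the 6 is implied.
A second above F in this key is G.
A fourth above F in this key is B.
A sixth above F in this key is D.
Together with the bass F, this spells G dominant seventh in third inversion.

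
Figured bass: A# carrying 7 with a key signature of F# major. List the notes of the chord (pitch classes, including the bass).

The written figures 7 are shorthand for 7/5/3: the 5/3 are implied.
A third above A# in this key is C#.
A fifth above A# in this key is E#.
A seventh above A# in this key is G#.
Together with the bass A#, this spells A# minor seventh in root position.

A#, C#, E#, G#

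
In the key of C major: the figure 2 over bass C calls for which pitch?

D

Counting 1 letter step above C lands on D; in C major, that letter is D.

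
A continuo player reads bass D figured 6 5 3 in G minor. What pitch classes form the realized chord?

D, F, A, Bb

A third above D in this key is F.
A fifth above D in this key is A.
A sixth above D in this key is Bb.
Together with the bass D, this spells Bb major seventh in first inversion.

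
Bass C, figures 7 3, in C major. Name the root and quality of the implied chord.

C major seventh

The figures 7 3 indicate a seventh chord in root position.
In root position the bass is the root, so the root is C.
The chord tones are C, E, G, B, giving C major seventh.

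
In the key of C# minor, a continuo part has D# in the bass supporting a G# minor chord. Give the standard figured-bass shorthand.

D# is the fifth of G# minor, so the chord is in second inversion.
A triad in second inversion is figured 6/4, conventionally abbreviated 6/4.

6/4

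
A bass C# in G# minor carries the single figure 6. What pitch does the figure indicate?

A#

Counting 5 letter steps above C# lands on A; in G# minor, that letter is A#.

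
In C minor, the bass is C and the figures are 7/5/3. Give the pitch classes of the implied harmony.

A third above C in this key is Eb.
A fifth above C in this key is G.
A seventh above C in this key is Bb.
Together with the bass C, this spells C minor seventh in root position.

C, Eb, G, Bb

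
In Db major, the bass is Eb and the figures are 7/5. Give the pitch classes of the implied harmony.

Eb, Gb, Bb, Db

The written figures 7/5 are shorthand for 7/5/3: the 3 is implied.
A third above Eb in this key is Gb.
A fifth above Eb in this key is Bb.
A seventh above Eb in this key is Db.
Together with the bass Eb, this spells Eb minor seventh in root position.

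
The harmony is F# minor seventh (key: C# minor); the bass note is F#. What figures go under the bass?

7

F# is the root of F# minor seventh, so the chord is in root position.
A seventh chord in root position is figured 7/5/3, conventionally abbreviated 7.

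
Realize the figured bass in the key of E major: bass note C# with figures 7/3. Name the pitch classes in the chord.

The written figures 7/3 are shorthand for 7/5/3: the 5 is implied.
A third above C# in this key is E.
A fifth above C# in this key is G#.
A seventh above C# in this key is B.
Together with the bass C#, this spells C# minor seventh in root position.

C#, E, G#, B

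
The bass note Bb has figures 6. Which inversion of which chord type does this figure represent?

6 is shorthand for 6/3.
Intervals of 6/3 above the bass form a triad; the bass is the third, so this is first inversion.

triad, first inversion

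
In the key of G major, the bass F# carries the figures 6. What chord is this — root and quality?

The figures 6 indicate a triad in first inversion.
In first inversion the root lies a sixth above the bass: a sixth above F# in G major is D.
The chord tones are F#, A, D, giving D major.

D major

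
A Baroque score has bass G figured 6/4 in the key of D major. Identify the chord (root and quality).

C# diminished

The figures 6/4 indicate a triad in second inversion.
In second inversion the root lies a fourth above the bass: a fourth above G in D major is C#.
The chord tones are G, C#, E, giving C# diminished.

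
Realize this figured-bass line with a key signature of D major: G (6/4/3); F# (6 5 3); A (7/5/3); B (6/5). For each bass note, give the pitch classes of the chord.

G, B, C#, E | F#, A, C#, D | A, C#, E, G | B, D, F#, G

G (6/4/3): G, B, C#, E.
F# (6/5/3): F#, A, C#, D.
A (7/5/3): A, C#, E, G.
B (6/5/3): B, D, F#, G.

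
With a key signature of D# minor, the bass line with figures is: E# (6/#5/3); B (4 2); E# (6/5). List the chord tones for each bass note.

E# (6/#5/3): E#, G#, B#, C#.
B (6/4/2): B, C#, E#, G#.
E# (6/5/3): E#, G#, B, C#.

E#, G#, B#, C# | B, C#, E#, G# | E#, G#, B, C#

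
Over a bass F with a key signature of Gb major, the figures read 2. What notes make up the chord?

The written figures 2 are shorthand for 6/4/2: the 6/4 are implied.
A second above F in this key is Gb.
A fourth above F in this key is Bb.
A sixth above F in this key is Db.
Together with the bass F, this spells Gb major seventh in third inversion.

F, Gb, Bb, Db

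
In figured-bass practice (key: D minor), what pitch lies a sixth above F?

D

Counting 5 letter steps above F lands on D; in D minor, that letter is D.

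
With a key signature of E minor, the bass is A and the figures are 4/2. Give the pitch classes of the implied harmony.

A, B, D, F#

The written figures 4/2 are shorthand for 6/4/2: the 6 is implied.
A second above A in this key is B.
A fourth above A in this key is D.
A sixth above A in this key is F#.
Together with the bass A, this spells B minor seventh in third inversion.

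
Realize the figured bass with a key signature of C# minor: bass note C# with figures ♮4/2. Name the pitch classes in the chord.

C#, D#, F, A

The written figures ♮4/2 are shorthand for 6/4/2: the 6 is implied.
A second above C# in this key is D#.
A fourth above C# in this key is F#, made natural (F) by the ♮ figure.
A sixth above C# in this key is A.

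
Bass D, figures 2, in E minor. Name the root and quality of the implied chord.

E minor seventh

The figures 2 indicate a seventh chord in third inversion.
In third inversion the root lies a second above the bass: a second above D in E minor is E.
The chord tones are D, E, G, B, giving E minor seventh.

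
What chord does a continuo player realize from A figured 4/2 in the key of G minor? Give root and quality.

The figures 4/2 indicate a seventh chord in third inversion.
In third inversion the root lies a second above the bass: a second above A in G minor is Bb.
The chord tones are A, Bb, D, F, giving Bb major seventh.

Bb major seventh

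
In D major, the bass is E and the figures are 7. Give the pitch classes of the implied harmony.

The written figures 7 are shorthand for 7/5/3: the 5/3 are implied.
A third above E in this key is G.
A fifth above E in this key is B.
A seventh above E in this key is D.
Together with the bass E, this spells E minor seventh in root position.

E, G, B, D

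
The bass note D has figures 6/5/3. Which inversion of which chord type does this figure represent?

seventh chord, first inversion

Intervals of 6/5/3 above the bass form a seventh chord; the bass is the third, so this is first inversion.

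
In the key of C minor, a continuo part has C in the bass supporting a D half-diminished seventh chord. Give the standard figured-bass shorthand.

C is the seventh of D half-diminished seventh, so the chord is in third inversion.
A seventh chord in third inversion is figured 6/4/2, conventionally abbreviated 4/2.

4/2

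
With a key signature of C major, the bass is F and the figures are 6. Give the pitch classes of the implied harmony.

F, A, D

The written figures 6 are shorthand for 6/3: the 3 is implied.
A third above F in this key is A.
A sixth above F in this key is D.
Together with the bass F, this spells D minor in first inversion.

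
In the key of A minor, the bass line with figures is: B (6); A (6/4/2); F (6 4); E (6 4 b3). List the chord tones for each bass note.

B, D, G | A, B, D, F | F, B, D | E, Gb, A, C

B (6/3): B, D, G.
A (6/4/2): A, B, D, F.
F (6/4): F, B, D.
E (6/4/b3): E, Gb, A, C.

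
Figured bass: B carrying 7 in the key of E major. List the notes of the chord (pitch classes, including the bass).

The written figures 7 are shorthand for 7/5/3: the 5/3 are implied.
A third above B in this key is D#.
A fifth above B in this key is F#.
A seventh above B in this key is A.
Together with the bass B, this spells B dominant seventh in root position.

B, D#, F#, A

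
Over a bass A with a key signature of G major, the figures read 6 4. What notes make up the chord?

A fourth above A in this key is D.
A sixth above A in this key is F#.
Together with the bass A, this spells D major in second inversion.

A, D, F#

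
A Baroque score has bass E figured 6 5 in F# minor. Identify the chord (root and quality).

The figures 6 5 indicate a seventh chord in first inversion.
In first inversion the root lies a sixth above the bass: a sixth above E in F# minor is C#.
The chord tones are E, G#, B, C#, giving C# minor seventh.

C# minor seventh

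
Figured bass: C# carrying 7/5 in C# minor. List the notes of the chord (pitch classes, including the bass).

C#, E, G#, B

The written figures 7/5 are shorthand for 7/5/3: the 3 is implied.
A third above C# in this key is E.
A fifth above C# in this key is G#.
A seventh above C# in this key is B.
Together with the bass C#, this spells C# minor seventh in root position.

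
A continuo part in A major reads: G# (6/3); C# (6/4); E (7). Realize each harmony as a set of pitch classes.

G# (6/3): G#, B, E.
C# (6/4): C#, F#, A.
E (7/5/3): E, G#, B, D.

G#, B, E | C#, F#, A | E, G#, B, D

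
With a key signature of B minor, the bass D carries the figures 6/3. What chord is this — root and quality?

The figures 6/3 indicate a triad in first inversion.
In first inversion the root lies a sixth above the bass: a sixth above D in B minor is B.
The chord tones are D, F#, B, giving B minor.

B minor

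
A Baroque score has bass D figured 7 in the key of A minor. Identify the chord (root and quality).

The figures 7 indicate a seventh chord in root position.
In root position the bass is the root, so the root is D.
The chord tones are D, F, A, C, giving D minor seventh.

D minor seventh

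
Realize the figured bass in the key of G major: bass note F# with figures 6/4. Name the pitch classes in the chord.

A fourth above F# in this key is B.
A sixth above F# in this key is D.
Together with the bass F#, this spells B minor in second inversion.

F#, B, D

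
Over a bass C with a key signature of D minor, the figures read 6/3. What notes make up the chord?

A third above C in this key is E.
A sixth above C in this key is A.
Together with the bass C, this spells A minor in first inversion.

C, E, A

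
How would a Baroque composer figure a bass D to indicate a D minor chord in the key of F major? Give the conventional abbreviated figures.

no figures

D is the root of D minor, so the chord is in root position.
A triad in root position is figured 5/3, conventionally abbreviated (no figures — root-position triad).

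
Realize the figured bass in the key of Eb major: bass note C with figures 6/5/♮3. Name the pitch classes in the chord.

A third above C in this key is Eb, made natural (E) by the ♮ figure.
A fifth above C in this key is G.
A sixth above C in this key is Ab.
Together with the bass C, this spells Ab augmented major seventh in first inversion.

C, E, G, Ab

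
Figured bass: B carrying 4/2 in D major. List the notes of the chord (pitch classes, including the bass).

B, C#, E, G

The written figures 4/2 are shorthand for 6/4/2: the 6 is implied.
A second above B in this key is C#.
A fourth above B in this key is E.
A sixth above B in this key is G.
Together with the bass B, this spells C# half-diminished seventh in third inversion.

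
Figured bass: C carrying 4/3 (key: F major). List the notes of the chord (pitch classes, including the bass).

The written figures 4/3 are shorthand for 6/4/3: the 6 is implied.
A third above C in this key is E.
A fourth above C in this key is F.
A sixth above C in this key is A.
Together with the bass C, this spells F major seventh in second inversion.

C, E, F, A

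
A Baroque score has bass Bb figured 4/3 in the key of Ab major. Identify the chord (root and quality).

Eb dominant seventh

The figures 4/3 indicate a seventh chord in second inversion.
In second inversion the root lies a fourth above the bass: a fourth above Bb in Ab major is Eb.
The chord tones are Bb, Db, Eb, G, giving Eb dominant seventh.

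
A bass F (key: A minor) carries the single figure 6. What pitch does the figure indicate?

D

Counting 5 letter steps above F lands on D; in A minor, that letter is D.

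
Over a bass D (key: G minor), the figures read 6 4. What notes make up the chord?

A fourth above D in this key is G.
A sixth above D in this key is Bb.
Together with the bass D, this spells G minor in second inversion.

D, G, Bb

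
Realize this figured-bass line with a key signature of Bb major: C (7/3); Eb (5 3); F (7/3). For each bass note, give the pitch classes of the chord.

C (7/5/3): C, Eb, G, Bb.
Eb (5/3): Eb, G, Bb.
F (7/5/3): F, A, C, Eb.

C, Eb, G, Bb | Eb, G, Bb | F, A, C, Eb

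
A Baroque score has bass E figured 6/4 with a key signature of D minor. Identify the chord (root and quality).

A minor

The figures 6/4 indicate a triad in second inversion.
In second inversion the root lies a fourth above the bass: a fourth above E in D minor is A.
The chord tones are E, A, C, giving A minor.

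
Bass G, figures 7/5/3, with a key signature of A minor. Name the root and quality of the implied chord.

G dominant seventh

The figures 7/5/3 indicate a seventh chord in root position.
In root position the bass is the root, so the root is G.
The chord tones are G, B, D, F, giving G dominant seventh.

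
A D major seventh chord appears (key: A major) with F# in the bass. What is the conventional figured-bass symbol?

F# is the third of D major seventh, so the chord is in first inversion.
A seventh chord in first inversion is figured 6/5/3, conventionally abbreviated 6/5.

6/5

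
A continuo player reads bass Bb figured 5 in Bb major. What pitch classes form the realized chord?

The written figures 5 are shorthand for 5/3: the 3 is implied.
A third above Bb in this key is D.
A fifth above Bb in this key is F.
Together with the bass Bb, this spells Bb major in root position.

Bb, D, F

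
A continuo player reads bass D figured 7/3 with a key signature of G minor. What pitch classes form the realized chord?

D, F, A, C

The written figures 7/3 are shorthand for 7/5/3: the 5 is implied.
A third above D in this key is F.
A fifth above D in this key is A.
A seventh above D in this key is C.
Together with the bass D, this spells D minor seventh in root position.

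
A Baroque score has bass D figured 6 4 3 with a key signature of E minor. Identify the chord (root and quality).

G major seventh

The figures 6 4 3 indicate a seventh chord in second inversion.
In second inversion the root lies a fourth above the bass: a fourth above D in E minor is G.
The chord tones are D, F#, G, B, giving G major seventh.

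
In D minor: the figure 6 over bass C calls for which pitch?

Counting 5 letter steps above C lands on A; in D minor, that letter is A.

A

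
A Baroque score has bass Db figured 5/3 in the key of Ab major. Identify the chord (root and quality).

Db major

The figures 5/3 indicate a triad in root position.
In root position the bass is the root, so the root is Db.
The chord tones are Db, F, Ab, giving Db major.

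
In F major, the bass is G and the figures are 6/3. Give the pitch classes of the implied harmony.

G, Bb, E

A third above G in this key is Bb.
A sixth above G in this key is E.
Together with the bass G, this spells E diminished in first inversion.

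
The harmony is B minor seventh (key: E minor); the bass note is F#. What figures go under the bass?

F# is the fifth of B minor seventh, so the chord is in second inversion.
A seventh chord in second inversion is figured 6/4/3, conventionally abbreviated 4/3.

4/3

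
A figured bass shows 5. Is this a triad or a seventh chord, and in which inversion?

triad, root position

5 is shorthand for 5/3.
Intervals of 5/3 above the bass form a triad; the bass is the root, so this is root position.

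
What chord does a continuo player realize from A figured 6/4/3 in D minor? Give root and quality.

The figures 6/4/3 indicate a seventh chord in second inversion.
In second inversion the root lies a fourth above the bass: a fourth above A in D minor is D.
The chord tones are A, C, D, F, giving D minor seventh.

D minor seventh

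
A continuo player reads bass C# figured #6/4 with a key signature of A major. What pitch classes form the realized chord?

A fourth above C# in this key is F#.
A sixth above C# in this key is A, raised to A# by the sharp.
Together with the bass C#, this spells F# major in second inversion.

C#, F#, A#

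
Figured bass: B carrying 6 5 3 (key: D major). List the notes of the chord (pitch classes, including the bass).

B, D, F#, G

A third above B in this key is D.
A fifth above B in this key is F#.
A sixth above B in this key is G.
Together with the bass B, this spells G major seventh in first inversion.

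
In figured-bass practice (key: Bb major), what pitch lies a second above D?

Counting 1 letter step above D lands on E; in Bb major, that letter is Eb.

Eb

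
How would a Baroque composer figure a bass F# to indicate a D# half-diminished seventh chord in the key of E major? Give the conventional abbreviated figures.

F# is the third of D# half-diminished seventh, so the chord is in first inversion.
A seventh chord in first inversion is figured 6/5/3, conventionally abbreviated 6/5.

6/5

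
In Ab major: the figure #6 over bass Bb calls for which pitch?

G#

Counting 5 letter steps above Bb lands on G; in Ab major, that letter is G.
The #6 figure raises it a semitone, giving G#.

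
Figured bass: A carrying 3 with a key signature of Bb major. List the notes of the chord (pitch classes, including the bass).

The written figures 3 are shorthand for 5/3: the 5 is implied.
A third above A in this key is C.
A fifth above A in this key is Eb.
Together with the bass A, this spells A diminished in root position.

A, C, Eb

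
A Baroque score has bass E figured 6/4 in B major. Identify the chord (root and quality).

A# diminished

The figures 6/4 indicate a triad in second inversion.
In second inversion the root lies a fourth above the bass: a fourth above E in B major is A#.
The chord tones are E, A#, C#, giving A# diminished.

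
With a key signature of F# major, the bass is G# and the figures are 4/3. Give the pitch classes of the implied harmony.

The written figures 4/3 are shorthand for 6/4/3: the 6 is implied.
A third above G# in this key is B.
A fourth above G# in this key is C#.
A sixth above G# in this key is E#.
Together with the bass G#, this spells C# dominant seventh in second inversion.

G#, B, C#, E#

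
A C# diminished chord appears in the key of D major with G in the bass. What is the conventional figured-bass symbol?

6/4

G is the fifth of C# diminished, so the chord is in second inversion.
A triad in second inversion is figured 6/4, conventionally abbreviated 6/4.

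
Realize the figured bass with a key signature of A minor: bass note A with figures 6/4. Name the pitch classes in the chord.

A fourth above A in this key is D.
A sixth above A in this key is F.
Together with the bass A, this spells D minor in second inversion.

A, D, F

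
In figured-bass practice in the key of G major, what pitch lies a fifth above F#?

Counting 4 letter steps above F# lands on C; in G major, that letter is C.

C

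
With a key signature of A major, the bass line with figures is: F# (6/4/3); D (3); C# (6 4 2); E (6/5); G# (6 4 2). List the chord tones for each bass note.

F#, A, B, D | D, F#, A | C#, D, F#, A | E, G#, B, C# | G#, A, C#, E

F# (6/4/3): F#, A, B, D.
D (5/3): D, F#, A.
C# (6/4/2): C#, D, F#, A.
E (6/5/3): E, G#, B, C#.
G# (6/4/2): G#, A, C#, E.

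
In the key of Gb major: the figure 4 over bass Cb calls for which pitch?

Counting 3 letter steps above Cb lands on F; in Gb major, that letter is F.

F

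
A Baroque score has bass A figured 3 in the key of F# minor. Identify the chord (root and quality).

A major

The figures 3 indicate a triad in root position.
In root position the bass is the root, so the root is A.
The chord tones are A, C#, E, giving A major.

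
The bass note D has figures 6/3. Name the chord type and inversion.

triad, first inversion

Intervals of 6/3 above the bass form a triad; the bass is the third, so this is first inversion.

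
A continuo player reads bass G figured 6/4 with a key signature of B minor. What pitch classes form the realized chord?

A fourth above G in this key is C#.
A sixth above G in this key is E.
Together with the bass G, this spells C# diminished in second inversion.

G, C#, E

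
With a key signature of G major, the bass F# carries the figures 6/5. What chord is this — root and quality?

The figures 6/5 indicate a seventh chord in first inversion.
In first inversion the root lies a sixth above the bass: a sixth above F# in G major is D.
The chord tones are F#, A, C, D, giving D dominant seventh.

D dominant seventh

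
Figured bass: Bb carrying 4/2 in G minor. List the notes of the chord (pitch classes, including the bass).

Bb, C, Eb, G

The written figures 4/2 are shorthand for 6/4/2: the 6 is implied.
A second above Bb in this key is C.
A fourth above Bb in this key is Eb.
A sixth above Bb in this key is G.
Together with the bass Bb, this spells C minor seventh in third inversion.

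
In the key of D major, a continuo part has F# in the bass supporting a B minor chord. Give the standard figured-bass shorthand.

6/4

F# is the fifth of B minor, so the chord is in second inversion.
A triad in second inversion is figured 6/4, conventionally abbreviated 6/4.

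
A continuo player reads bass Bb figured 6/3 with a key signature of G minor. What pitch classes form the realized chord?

Bb, D, G

A third above Bb in this key is D.
A sixth above Bb in this key is G.
Together with the bass Bb, this spells G minor in first inversion.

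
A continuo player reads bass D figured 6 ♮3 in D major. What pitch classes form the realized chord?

D, F, B

A third above D in this key is F#, made natural (F) by the ♮ figure.
A sixth above D in this key is B.
Together with the bass D, this spells B diminished in first inversion.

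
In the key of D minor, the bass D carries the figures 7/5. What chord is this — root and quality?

The figures 7/5 indicate a seventh chord in root position.
In root position the bass is the root, so the root is D.
The chord tones are D, F, A, C, giving D minor seventh.

D minor seventh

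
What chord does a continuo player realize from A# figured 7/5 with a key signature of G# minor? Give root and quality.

A# half-diminished seventh

The figures 7/5 indicate a seventh chord in root position.
In root position the bass is the root, so the root is A#.
The chord tones are A#, C#, E, G#, giving A# half-diminished seventh.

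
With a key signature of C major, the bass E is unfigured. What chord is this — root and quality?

An unfigured bass indicates a triad in root position.
In root position the bass is the root, so the root is E.
The chord tones are E, G, B, giving E minor.

E minor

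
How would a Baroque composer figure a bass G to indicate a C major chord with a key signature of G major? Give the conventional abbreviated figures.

G is the fifth of C major, so the chord is in second inversion.
A triad in second inversion is figured 6/4, conventionally abbreviated 6/4.

6/4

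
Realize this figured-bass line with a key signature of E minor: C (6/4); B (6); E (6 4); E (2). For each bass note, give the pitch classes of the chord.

C (6/4): C, F#, A.
B (6/3): B, D, G.
E (6/4): E, A, C.
E (6/4/2): E, F#, A, C.

C, F#, A | B, D, G | E, A, C | E, F#, A, C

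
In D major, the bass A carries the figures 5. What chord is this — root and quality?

A major

The figures 5 indicate a triad in root position.
In root position the bass is the root, so the root is A.
The chord tones are A, C#, E, giving A major.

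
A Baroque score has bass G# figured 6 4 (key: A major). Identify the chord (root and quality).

C# minor

The figures 6 4 indicate a triad in second inversion.
In second inversion the root lies a fourth above the bass: a fourth above G# in A major is C#.
The chord tones are G#, C#, E, giving C# minor.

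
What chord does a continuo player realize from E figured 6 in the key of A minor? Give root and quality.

C major

The figures 6 indicate a triad in first inversion.
In first inversion the root lies a sixth above the bass: a sixth above E in A minor is C.
The chord tones are E, G, C, giving C major.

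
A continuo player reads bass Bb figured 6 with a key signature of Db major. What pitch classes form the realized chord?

Bb, Db, Gb

The written figures 6 are shorthand for 6/3: the 3 is implied.
A third above Bb in this key is Db.
A sixth above Bb in this key is Gb.
Together with the bass Bb, this spells Gb major in first inversion.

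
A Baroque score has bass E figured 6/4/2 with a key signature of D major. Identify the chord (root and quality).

F# minor seventh

The figures 6/4/2 indicate a seventh chord in third inversion.
In third inversion the root lies a second above the bass: a second above E in D major is F#.
The chord tones are E, F#, A, C#, giving F# minor seventh.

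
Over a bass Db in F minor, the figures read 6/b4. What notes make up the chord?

Db, Gb, Bb

A fourth above Db in this key is G, lowered to Gb by the flat.
A sixth above Db in this key is Bb.
Together with the bass Db, this spells Gb major in second inversion.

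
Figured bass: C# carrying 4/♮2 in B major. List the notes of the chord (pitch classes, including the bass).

C#, D, F#, A#

The written figures 4/♮2 are shorthand for 6/4/2: the 6 is implied.
A second above C# in this key is D#, made natural (D) by the ♮ figure.
A fourth above C# in this key is F#.
A sixth above C# in this key is A#.
Together with the bass C#, this spells D augmented major seventh in third inversion.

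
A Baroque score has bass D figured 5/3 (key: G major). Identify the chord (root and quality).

The figures 5/3 indicate a triad in root position.
In root position the bass is the root, so the root is D.
The chord tones are D, F#, A, giving D major.

D major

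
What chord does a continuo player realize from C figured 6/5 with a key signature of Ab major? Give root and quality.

Ab major seventh

The figures 6/5 indicate a seventh chord in first inversion.
In first inversion the root lies a sixth above the bass: a sixth above C in Ab major is Ab.
The chord tones are C, Eb, G, Ab, giving Ab major seventh.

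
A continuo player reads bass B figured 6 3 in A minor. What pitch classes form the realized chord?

B, D, G

A third above B in this key is D.
A sixth above B in this key is G.
Together with the bass B, this spells G major in first inversion.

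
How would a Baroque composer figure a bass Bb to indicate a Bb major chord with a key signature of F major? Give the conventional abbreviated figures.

Bb is the root of Bb major, so the chord is in root position.
A triad in root position is figured 5/3, conventionally abbreviated (no figures — root-position triad).

no figures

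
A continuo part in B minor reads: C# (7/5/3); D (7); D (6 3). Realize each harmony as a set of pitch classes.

C# (7/5/3): C#, E, G, B.
D (7/5/3): D, F#, A, C#.
D (6/3): D, F#, B.

C#, E, G, B | D, F#, A, C# | D, F#, B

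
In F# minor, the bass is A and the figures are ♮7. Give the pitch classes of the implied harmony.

A, C#, E, G

The written figures ♮7 are shorthand for 7/5/3: the 5/3 are implied.
A third above A in this key is C#.
A fifth above A in this key is E.
A seventh above A in this key is G#, made natural (G) by the ♮ figure.
Together with the bass A, this spells A dominant seventh in root position.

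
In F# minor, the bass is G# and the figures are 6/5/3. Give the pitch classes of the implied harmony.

G#, B, D, E

A third above G# in this key is B.
A fifth above G# in this key is D.
A sixth above G# in this key is E.
Together with the bass G#, this spells E dominant seventh in first inversion.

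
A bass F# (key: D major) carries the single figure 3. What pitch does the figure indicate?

Counting 2 letter steps above F# lands on A; in D major, that letter is A.

A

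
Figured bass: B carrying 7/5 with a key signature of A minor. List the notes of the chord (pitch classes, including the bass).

The written figures 7/5 are shorthand for 7/5/3: the 3 is implied.
A third above B in this key is D.
A fifth above B in this key is F.
A seventh above B in this key is A.
Together with the bass B, this spells B half-diminished seventh in root position.

B, D, F, A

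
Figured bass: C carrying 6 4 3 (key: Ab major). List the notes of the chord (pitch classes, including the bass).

C, Eb, F, Ab

A third above C in this key is Eb.
A fourth above C in this key is F.
A sixth above C in this key is Ab.
Together with the bass C, this spells F minor seventh in second inversion.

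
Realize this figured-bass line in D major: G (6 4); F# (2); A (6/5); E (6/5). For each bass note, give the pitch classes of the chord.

G (6/4): G, C#, E.
F# (6/4/2): F#, G, B, D.
A (6/5/3): A, C#, E, F#.
E (6/5/3): E, G, B, C#.

G, C#, E | F#, G, B, D | A, C#, E, F# | E, G, B, C#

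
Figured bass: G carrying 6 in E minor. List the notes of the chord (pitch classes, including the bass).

The written figures 6 are shorthand for 6/3: the 3 is implied.
A third above G in this key is B.
A sixth above G in this key is E.
Together with the bass G, this spells E minor in first inversion.

G, B, E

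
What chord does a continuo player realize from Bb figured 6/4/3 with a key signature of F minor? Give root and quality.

The figures 6/4/3 indicate a seventh chord in second inversion.
In second inversion the root lies a fourth above the bass: a fourth above Bb in F minor is Eb.
The chord tones are Bb, Db, Eb, G, giving Eb dominant seventh.

Eb dominant seventh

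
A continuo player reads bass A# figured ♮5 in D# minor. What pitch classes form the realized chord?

A#, C#, E

The written figures ♮5 are shorthand for 5/3: the 3 is implied.
A third above A# in this key is C#.
A fifth above A# in this key is E#, made natural (E) by the ♮ figure.
Together with the bass A#, this spells A# diminished in root position.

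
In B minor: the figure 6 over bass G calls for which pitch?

Counting 5 letter steps above G lands on E; in B minor, that letter is E.

E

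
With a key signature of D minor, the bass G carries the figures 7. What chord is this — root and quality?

G minor seventh

The figures 7 indicate a seventh chord in root position.
In root position the bass is the root, so the root is G.
The chord tones are G, Bb, D, F, giving G minor seventh.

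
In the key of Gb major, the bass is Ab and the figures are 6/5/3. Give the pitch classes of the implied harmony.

A third above Ab in this key is Cb.
A fifth above Ab in this key is Eb.
A sixth above Ab in this key is F.
Together with the bass Ab, this spells F half-diminished seventh in first inversion.

Ab, Cb, Eb, F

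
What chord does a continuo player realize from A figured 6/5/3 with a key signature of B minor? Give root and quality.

F# minor seventh

The figures 6/5/3 indicate a seventh chord in first inversion.
In first inversion the root lies a sixth above the bass: a sixth above A in B minor is F#.
The chord tones are A, C#, E, F#, giving F# minor seventh.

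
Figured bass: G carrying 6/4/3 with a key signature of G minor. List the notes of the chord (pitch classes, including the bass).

A third above G in this key is Bb.
A fourth above G in this key is C.
A sixth above G in this key is Eb.
Together with the bass G, this spells C minor seventh in second inversion.

G, Bb, C, Eb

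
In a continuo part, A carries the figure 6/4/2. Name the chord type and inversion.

Intervals of 6/4/2 above the bass form a seventh chord; the bass is the seventh, so this is third inversion.

seventh chord, third inversion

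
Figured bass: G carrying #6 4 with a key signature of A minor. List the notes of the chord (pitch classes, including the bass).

G, C, E#

A fourth above G in this key is C.
A sixth above G in this key is E, raised to E# by the sharp.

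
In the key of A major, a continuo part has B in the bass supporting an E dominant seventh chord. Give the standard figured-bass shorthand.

4/3

B is the fifth of E dominant seventh, so the chord is in second inversion.
A seventh chord in second inversion is figured 6/4/3, conventionally abbreviated 4/3.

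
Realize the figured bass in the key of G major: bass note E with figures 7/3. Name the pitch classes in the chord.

The written figures 7/3 are shorthand for 7/5/3: the 5 is implied.
A third above E in this key is G.
A fifth above E in this key is B.
A seventh above E in this key is D.
Together with the bass E, this spells E minor seventh in root position.

E, G, B, D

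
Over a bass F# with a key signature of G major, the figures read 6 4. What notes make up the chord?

A fourth above F# in this key is B.
A sixth above F# in this key is D.
Together with the bass F#, this spells B minor in second inversion.

F#, B, D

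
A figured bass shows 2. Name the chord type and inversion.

seventh chord, third inversion

2 is shorthand for 6/4/2.
Intervals of 6/4/2 above the bass form a seventh chord; the bass is the seventh, so this is third inversion.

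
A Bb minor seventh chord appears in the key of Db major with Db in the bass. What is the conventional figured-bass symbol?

Db is the third of Bb minor seventh, so the chord is in first inversion.
A seventh chord in first inversion is figured 6/5/3, conventionally abbreviated 6/5.

6/5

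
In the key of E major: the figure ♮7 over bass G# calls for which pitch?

Counting 6 letter steps above G# lands on F; in E major, that letter is F#.
The ♮7 figure makes it natural, giving F.

F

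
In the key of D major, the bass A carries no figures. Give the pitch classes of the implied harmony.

An unfigured bass implies 5/3.
A third above A in this key is C#.
A fifth above A in this key is E.
Together with the bass A, this spells A major in root position.

A, C#, E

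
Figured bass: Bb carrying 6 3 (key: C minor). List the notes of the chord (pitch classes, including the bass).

A third above Bb in this key is D.
A sixth above Bb in this key is G.
Together with the bass Bb, this spells G minor in first inversion.

Bb, D, G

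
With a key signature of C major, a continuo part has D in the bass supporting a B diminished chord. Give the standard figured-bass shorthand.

6

D is the third of B diminished, so the chord is in first inversion.
A triad in first inversion is figured 6/3, conventionally abbreviated 6.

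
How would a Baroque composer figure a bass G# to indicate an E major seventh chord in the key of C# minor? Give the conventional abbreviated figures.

6/5

G# is the third of E major seventh, so the chord is in first inversion.
A seventh chord in first inversion is figured 6/5/3, conventionally abbreviated 6/5.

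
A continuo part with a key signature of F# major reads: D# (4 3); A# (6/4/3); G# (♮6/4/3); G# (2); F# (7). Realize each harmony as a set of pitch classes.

D# (6/4/3): D#, F#, G#, B.
A# (6/4/3): A#, C#, D#, F#.
G# (♮6/4/3): G#, B, C#, E.
G# (6/4/2): G#, A#, C#, E#.
F# (7/5/3): F#, A#, C#, E#.

D#, F#, G#, B | A#, C#, D#, F# | G#, B, C#, E | G#, A#, C#, E# | F#, A#, C#, E#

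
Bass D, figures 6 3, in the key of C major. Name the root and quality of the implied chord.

B diminished

The figures 6 3 indicate a triad in first inversion.
In first inversion the root lies a sixth above the bass: a sixth above D in C major is B.
The chord tones are D, F, B, giving B diminished.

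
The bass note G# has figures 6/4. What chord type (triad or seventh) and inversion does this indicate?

Intervals of 6/4 above the bass form a triad; the bass is the fifth, so this is second inversion.

triad, second inversion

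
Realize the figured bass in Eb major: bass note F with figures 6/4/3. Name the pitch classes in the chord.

F, Ab, Bb, D

A third above F in this key is Ab.
A fourth above F in this key is Bb.
A sixth above F in this key is D.
Together with the bass F, this spells Bb dominant seventh in second inversion.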